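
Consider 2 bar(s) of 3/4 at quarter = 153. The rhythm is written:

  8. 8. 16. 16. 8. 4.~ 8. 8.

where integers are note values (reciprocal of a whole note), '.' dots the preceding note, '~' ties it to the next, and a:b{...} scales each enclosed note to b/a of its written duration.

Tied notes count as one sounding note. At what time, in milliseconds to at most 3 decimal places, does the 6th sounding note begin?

note 6 onset = 3b = 1176.471ms

1. 0.0ms @ 0 + 294.118ms (3/4)
2. 294.118ms @ 3/4 + 294.118ms (3/4)
3. 588.235ms @ 3/2 + 147.059ms (3/8)
4. 735.294ms @ 15/8 + 147.059ms (3/8)
5. 882.353ms @ 9/4 + 294.118ms (3/4)
6. 1176.471ms @ 3 + 882.353ms (9/4)
7. 2058.824ms @ 21/4 + 294.118ms (3/4)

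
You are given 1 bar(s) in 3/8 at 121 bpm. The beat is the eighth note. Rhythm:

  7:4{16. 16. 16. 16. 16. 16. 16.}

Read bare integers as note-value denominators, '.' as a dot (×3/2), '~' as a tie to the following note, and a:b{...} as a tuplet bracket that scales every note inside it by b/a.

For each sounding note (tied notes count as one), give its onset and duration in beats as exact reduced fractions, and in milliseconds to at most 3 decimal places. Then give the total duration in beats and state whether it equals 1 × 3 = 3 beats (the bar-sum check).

1) 0.0ms=0b +212.515ms=3/7b
2) 212.515ms=3/7b +212.515ms=3/7b
3) 425.03ms=6/7b +212.515ms=3/7b
4) 637.544ms=9/7b +212.515ms=3/7b
5) 850.059ms=12/7b +212.515ms=3/7b
6) 1062.574ms=15/7b +212.515ms=3/7b
7) 1275.089ms=18/7b +212.515ms=3/7b
Σ=3b of 3 (121bpm 3/8) — PASS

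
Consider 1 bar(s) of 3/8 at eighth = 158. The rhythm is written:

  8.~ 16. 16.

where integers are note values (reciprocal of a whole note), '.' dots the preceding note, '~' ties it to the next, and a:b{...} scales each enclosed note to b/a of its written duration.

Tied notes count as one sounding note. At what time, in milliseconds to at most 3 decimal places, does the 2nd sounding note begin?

note 2 onset = 9/4b = 854.43ms

1. 0.0ms @ 0 + 854.43ms (9/4)
2. 854.43ms @ 9/4 + 284.81ms (3/4)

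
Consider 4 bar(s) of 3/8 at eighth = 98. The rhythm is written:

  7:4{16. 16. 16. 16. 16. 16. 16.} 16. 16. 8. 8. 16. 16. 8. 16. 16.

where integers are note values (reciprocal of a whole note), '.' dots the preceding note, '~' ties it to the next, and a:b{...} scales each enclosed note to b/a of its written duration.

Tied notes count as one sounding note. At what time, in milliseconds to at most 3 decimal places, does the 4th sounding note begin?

1. 0.0ms @ 0 + 262.391ms (3/7)
2. 262.391ms @ 3/7 + 262.391ms (3/7)
3. 524.781ms @ 6/7 + 262.391ms (3/7)
4. 787.172ms @ 9/7 + 262.391ms (3/7)
5. 1049.563ms @ 12/7 + 262.391ms (3/7)
6. 1311.953ms @ 15/7 + 262.391ms (3/7)
7. 1574.344ms @ 18/7 + 262.391ms (3/7)
8. 1836.735ms @ 3 + 459.184ms (3/4)
9. 2295.918ms @ 15/4 + 459.184ms (3/4)
10. 2755.102ms @ 9/2 + 918.367ms (3/2)
11. 3673.469ms @ 6 + 918.367ms (3/2)
12. 4591.837ms @ 15/2 + 459.184ms (3/4)
13. 5051.02ms @ 33/4 + 459.184ms (3/4)
14. 5510.204ms @ 9 + 918.367ms (3/2)
15. 6428.571ms @ 21/2 + 459.184ms (3/4)
16. 6887.755ms @ 45/4 + 459.184ms (3/4)

note 4 onset = 9/7b = 787.172ms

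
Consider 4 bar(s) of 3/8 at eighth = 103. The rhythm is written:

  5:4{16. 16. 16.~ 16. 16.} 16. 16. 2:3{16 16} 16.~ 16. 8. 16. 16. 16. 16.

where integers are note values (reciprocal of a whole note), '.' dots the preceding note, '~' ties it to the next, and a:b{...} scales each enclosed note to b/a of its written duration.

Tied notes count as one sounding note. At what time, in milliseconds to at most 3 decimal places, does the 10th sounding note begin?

1. 0.0ms @ 0 + 349.515ms (3/5)
2. 349.515ms @ 3/5 + 349.515ms (3/5)
3. 699.029ms @ 6/5 + 699.029ms (6/5)
4. 1398.058ms @ 12/5 + 349.515ms (3/5)
5. 1747.573ms @ 3 + 436.893ms (3/4)
6. 2184.466ms @ 15/4 + 436.893ms (3/4)
7. 2621.359ms @ 9/2 + 436.893ms (3/4)
8. 3058.252ms @ 21/4 + 436.893ms (3/4)
9. 3495.146ms @ 6 + 873.786ms (3/2)
10. 4368.932ms @ 15/2 + 873.786ms (3/2)
11. 5242.718ms @ 9 + 436.893ms (3/4)
12. 5679.612ms @ 39/4 + 436.893ms (3/4)
13. 6116.505ms @ 21/2 + 436.893ms (3/4)
14. 6553.398ms @ 45/4 + 436.893ms (3/4)

note 10 onset = 15/2b = 4368.932ms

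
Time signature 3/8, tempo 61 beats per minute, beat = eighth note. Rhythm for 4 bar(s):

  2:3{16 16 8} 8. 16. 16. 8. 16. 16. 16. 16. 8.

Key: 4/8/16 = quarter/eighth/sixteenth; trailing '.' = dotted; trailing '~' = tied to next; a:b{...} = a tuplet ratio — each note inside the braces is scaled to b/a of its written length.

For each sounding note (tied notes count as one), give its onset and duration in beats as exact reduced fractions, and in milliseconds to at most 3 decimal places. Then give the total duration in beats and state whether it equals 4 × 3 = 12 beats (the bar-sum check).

1) 0.0ms=0b +737.705ms=3/4b
2) 737.705ms=3/4b +737.705ms=3/4b
3) 1475.41ms=3/2b +1475.41ms=3/2b
4) 2950.82ms=3b +1475.41ms=3/2b
5) 4426.23ms=9/2b +737.705ms=3/4b
6) 5163.934ms=21/4b +737.705ms=3/4b
7) 5901.639ms=6b +1475.41ms=3/2b
8) 7377.049ms=15/2b +737.705ms=3/4b
9) 8114.754ms=33/4b +737.705ms=3/4b
10) 8852.459ms=9b +737.705ms=3/4b
11) 9590.164ms=39/4b +737.705ms=3/4b
12) 10327.869ms=21/2b +1475.41ms=3/2b
Σ=12b of 12 (61bpm 3/8) — PASS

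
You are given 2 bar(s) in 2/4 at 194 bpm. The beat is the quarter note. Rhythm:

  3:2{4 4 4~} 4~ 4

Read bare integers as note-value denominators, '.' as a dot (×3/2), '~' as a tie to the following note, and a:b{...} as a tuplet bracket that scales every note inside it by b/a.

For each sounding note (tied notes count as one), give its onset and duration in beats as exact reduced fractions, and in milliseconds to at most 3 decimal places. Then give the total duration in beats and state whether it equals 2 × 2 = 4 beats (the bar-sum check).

1) 0.0ms=0b +206.186ms=2/3b
2) 206.186ms=2/3b +206.186ms=2/3b
3) 412.371ms=4/3b +824.742ms=8/3b
Σ=4b of 4 (194bpm 2/4) — PASS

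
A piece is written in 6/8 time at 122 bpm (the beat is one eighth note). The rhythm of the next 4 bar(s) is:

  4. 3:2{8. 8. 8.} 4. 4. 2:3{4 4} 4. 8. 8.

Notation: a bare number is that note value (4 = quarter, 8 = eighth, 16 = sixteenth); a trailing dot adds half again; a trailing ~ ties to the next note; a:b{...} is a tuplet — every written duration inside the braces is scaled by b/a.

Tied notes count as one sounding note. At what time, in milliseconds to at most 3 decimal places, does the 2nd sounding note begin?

1. 0.0ms @ 0 + 1475.41ms (3)
2. 1475.41ms @ 3 + 491.803ms (1)
3. 1967.213ms @ 4 + 491.803ms (1)
4. 2459.016ms @ 5 + 491.803ms (1)
5. 2950.82ms @ 6 + 1475.41ms (3)
6. 4426.23ms @ 9 + 1475.41ms (3)
7. 5901.639ms @ 12 + 1475.41ms (3)
8. 7377.049ms @ 15 + 1475.41ms (3)
9. 8852.459ms @ 18 + 1475.41ms (3)
10. 10327.869ms @ 21 + 737.705ms (3/2)
11. 11065.574ms @ 45/2 + 737.705ms (3/2)

note 2 onset = 3b = 1475.41ms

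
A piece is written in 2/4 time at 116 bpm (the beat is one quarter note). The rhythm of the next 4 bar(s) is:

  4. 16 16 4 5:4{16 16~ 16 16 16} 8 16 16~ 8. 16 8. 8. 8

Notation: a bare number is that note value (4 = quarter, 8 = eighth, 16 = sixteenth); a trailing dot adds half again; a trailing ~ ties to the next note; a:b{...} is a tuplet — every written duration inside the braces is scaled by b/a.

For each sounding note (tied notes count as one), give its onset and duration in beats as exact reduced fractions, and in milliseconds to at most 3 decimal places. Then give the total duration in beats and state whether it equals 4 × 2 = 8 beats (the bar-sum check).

1) 0.0ms=0b +775.862ms=3/2b
2) 775.862ms=3/2b +129.31ms=1/4b
3) 905.172ms=7/4b +129.31ms=1/4b
4) 1034.483ms=2b +517.241ms=1b
5) 1551.724ms=3b +103.448ms=1/5b
6) 1655.172ms=16/5b +206.897ms=2/5b
7) 1862.069ms=18/5b +103.448ms=1/5b
8) 1965.517ms=19/5b +103.448ms=1/5b
9) 2068.966ms=4b +258.621ms=1/2b
10) 2327.586ms=9/2b +129.31ms=1/4b
11) 2456.897ms=19/4b +517.241ms=1b
12) 2974.138ms=23/4b +129.31ms=1/4b
13) 3103.448ms=6b +387.931ms=3/4b
14) 3491.379ms=27/4b +387.931ms=3/4b
15) 3879.31ms=15/2b +258.621ms=1/2b
Σ=8b of 8 (116bpm 2/4) — PASS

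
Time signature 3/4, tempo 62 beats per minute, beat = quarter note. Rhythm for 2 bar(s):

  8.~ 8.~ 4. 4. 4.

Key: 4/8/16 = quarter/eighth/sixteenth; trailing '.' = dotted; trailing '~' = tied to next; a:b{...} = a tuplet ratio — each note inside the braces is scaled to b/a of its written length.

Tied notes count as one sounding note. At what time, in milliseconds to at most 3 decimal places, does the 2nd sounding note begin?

note 2 onset = 3b = 2903.226ms

1. 0.0ms @ 0 + 2903.226ms (3)
2. 2903.226ms @ 3 + 1451.613ms (3/2)
3. 4354.839ms @ 9/2 + 1451.613ms (3/2)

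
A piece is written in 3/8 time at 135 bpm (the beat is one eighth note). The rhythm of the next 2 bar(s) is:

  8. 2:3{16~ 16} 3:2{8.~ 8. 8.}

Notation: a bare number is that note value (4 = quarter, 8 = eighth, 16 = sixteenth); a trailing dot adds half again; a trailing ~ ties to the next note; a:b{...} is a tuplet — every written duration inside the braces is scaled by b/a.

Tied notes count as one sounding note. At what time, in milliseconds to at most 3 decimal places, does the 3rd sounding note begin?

1. 0.0ms @ 0 + 666.667ms (3/2)
2. 666.667ms @ 3/2 + 666.667ms (3/2)
3. 1333.333ms @ 3 + 888.889ms (2)
4. 2222.222ms @ 5 + 444.444ms (1)

note 3 onset = 3b = 1333.333ms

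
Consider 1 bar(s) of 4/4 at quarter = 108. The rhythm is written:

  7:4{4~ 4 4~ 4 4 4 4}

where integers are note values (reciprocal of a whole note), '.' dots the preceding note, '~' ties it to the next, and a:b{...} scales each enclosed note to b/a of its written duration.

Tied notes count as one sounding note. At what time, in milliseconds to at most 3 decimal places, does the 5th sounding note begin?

note 5 onset = 24/7b = 1904.762ms

1. 0.0ms @ 0 + 634.921ms (8/7)
2. 634.921ms @ 8/7 + 634.921ms (8/7)
3. 1269.841ms @ 16/7 + 317.46ms (4/7)
4. 1587.302ms @ 20/7 + 317.46ms (4/7)
5. 1904.762ms @ 24/7 + 317.46ms (4/7)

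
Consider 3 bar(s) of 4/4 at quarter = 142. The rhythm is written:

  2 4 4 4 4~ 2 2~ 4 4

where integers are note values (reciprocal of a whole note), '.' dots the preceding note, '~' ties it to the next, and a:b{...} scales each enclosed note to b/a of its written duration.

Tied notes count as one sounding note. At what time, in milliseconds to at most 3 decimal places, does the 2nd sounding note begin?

note 2 onset = 2b = 845.07ms

1. 0.0ms @ 0 + 845.07ms (2)
2. 845.07ms @ 2 + 422.535ms (1)
3. 1267.606ms @ 3 + 422.535ms (1)
4. 1690.141ms @ 4 + 422.535ms (1)
5. 2112.676ms @ 5 + 1267.606ms (3)
6. 3380.282ms @ 8 + 1267.606ms (3)
7. 4647.887ms @ 11 + 422.535ms (1)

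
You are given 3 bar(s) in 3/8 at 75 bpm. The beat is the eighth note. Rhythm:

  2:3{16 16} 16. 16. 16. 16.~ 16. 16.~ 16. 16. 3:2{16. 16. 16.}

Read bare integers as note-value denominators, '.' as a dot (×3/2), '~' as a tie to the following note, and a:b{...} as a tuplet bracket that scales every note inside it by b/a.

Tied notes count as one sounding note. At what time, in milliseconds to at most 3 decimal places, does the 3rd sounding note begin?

1. 0.0ms @ 0 + 600.0ms (3/4)
2. 600.0ms @ 3/4 + 600.0ms (3/4)
3. 1200.0ms @ 3/2 + 600.0ms (3/4)
4. 1800.0ms @ 9/4 + 600.0ms (3/4)
5. 2400.0ms @ 3 + 600.0ms (3/4)
6. 3000.0ms @ 15/4 + 1200.0ms (3/2)
7. 4200.0ms @ 21/4 + 1200.0ms (3/2)
8. 5400.0ms @ 27/4 + 600.0ms (3/4)
9. 6000.0ms @ 15/2 + 400.0ms (1/2)
10. 6400.0ms @ 8 + 400.0ms (1/2)
11. 6800.0ms @ 17/2 + 400.0ms (1/2)

note 3 onset = 3/2b = 1200.0ms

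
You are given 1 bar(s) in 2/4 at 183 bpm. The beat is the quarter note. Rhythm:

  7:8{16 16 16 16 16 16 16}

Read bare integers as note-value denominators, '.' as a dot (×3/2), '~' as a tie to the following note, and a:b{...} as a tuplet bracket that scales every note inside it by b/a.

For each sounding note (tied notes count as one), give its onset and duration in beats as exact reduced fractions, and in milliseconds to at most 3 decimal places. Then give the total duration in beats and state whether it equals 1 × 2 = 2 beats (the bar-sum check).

1) 0.0ms=0b +93.677ms=2/7b
2) 93.677ms=2/7b +93.677ms=2/7b
3) 187.354ms=4/7b +93.677ms=2/7b
4) 281.03ms=6/7b +93.677ms=2/7b
5) 374.707ms=8/7b +93.677ms=2/7b
6) 468.384ms=10/7b +93.677ms=2/7b
7) 562.061ms=12/7b +93.677ms=2/7b
Σ=2b of 2 (183bpm 2/4) — PASS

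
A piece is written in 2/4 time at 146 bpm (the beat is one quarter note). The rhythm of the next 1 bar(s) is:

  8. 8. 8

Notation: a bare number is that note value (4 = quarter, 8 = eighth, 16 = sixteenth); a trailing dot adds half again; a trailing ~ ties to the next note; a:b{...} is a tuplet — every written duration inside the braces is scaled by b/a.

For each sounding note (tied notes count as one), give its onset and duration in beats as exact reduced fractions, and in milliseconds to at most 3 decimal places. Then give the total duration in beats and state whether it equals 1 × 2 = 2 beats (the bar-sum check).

1) 0.0ms=0b +308.219ms=3/4b
2) 308.219ms=3/4b +308.219ms=3/4b
3) 616.438ms=3/2b +205.479ms=1/2b
Σ=2b of 2 (146bpm 2/4) — PASS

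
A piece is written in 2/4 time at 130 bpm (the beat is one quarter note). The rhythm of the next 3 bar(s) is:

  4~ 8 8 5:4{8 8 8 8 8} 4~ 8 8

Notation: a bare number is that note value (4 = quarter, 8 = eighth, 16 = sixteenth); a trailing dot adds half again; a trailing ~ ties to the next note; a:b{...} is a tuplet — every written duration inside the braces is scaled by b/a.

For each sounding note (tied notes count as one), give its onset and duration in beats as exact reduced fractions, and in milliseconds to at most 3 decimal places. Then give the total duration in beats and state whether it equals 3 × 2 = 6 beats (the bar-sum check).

1) 0.0ms=0b +692.308ms=3/2b
2) 692.308ms=3/2b +230.769ms=1/2b
3) 923.077ms=2b +184.615ms=2/5b
4) 1107.692ms=12/5b +184.615ms=2/5b
5) 1292.308ms=14/5b +184.615ms=2/5b
6) 1476.923ms=16/5b +184.615ms=2/5b
7) 1661.538ms=18/5b +184.615ms=2/5b
8) 1846.154ms=4b +692.308ms=3/2b
9) 2538.462ms=11/2b +230.769ms=1/2b
Σ=6b of 6 (130bpm 2/4) — PASS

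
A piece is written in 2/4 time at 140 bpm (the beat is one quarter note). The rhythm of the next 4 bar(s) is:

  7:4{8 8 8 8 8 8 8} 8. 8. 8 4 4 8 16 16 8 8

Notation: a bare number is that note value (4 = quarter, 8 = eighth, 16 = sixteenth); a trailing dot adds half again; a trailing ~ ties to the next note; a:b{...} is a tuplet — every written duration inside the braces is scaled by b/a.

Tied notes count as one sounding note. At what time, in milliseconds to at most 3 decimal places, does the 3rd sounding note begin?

note 3 onset = 4/7b = 244.898ms

1. 0.0ms @ 0 + 122.449ms (2/7)
2. 122.449ms @ 2/7 + 122.449ms (2/7)
3. 244.898ms @ 4/7 + 122.449ms (2/7)
4. 367.347ms @ 6/7 + 122.449ms (2/7)
5. 489.796ms @ 8/7 + 122.449ms (2/7)
6. 612.245ms @ 10/7 + 122.449ms (2/7)
7. 734.694ms @ 12/7 + 122.449ms (2/7)
8. 857.143ms @ 2 + 321.429ms (3/4)
9. 1178.571ms @ 11/4 + 321.429ms (3/4)
10. 1500.0ms @ 7/2 + 214.286ms (1/2)
11. 1714.286ms @ 4 + 428.571ms (1)
12. 2142.857ms @ 5 + 428.571ms (1)
13. 2571.429ms @ 6 + 214.286ms (1/2)
14. 2785.714ms @ 13/2 + 107.143ms (1/4)
15. 2892.857ms @ 27/4 + 107.143ms (1/4)
16. 3000.0ms @ 7 + 214.286ms (1/2)
17. 3214.286ms @ 15/2 + 214.286ms (1/2)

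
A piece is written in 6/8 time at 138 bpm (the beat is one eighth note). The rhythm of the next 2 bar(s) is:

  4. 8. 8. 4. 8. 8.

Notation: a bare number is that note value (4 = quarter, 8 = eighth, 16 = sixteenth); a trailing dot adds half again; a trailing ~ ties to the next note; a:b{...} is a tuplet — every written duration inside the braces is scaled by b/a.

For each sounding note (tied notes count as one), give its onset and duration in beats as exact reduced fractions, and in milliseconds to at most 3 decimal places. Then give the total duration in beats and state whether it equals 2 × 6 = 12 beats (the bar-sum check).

1) 0.0ms=0b +1304.348ms=3b
2) 1304.348ms=3b +652.174ms=3/2b
3) 1956.522ms=9/2b +652.174ms=3/2b
4) 2608.696ms=6b +1304.348ms=3b
5) 3913.043ms=9b +652.174ms=3/2b
6) 4565.217ms=21/2b +652.174ms=3/2b
Σ=12b of 12 (138bpm 6/8) — PASS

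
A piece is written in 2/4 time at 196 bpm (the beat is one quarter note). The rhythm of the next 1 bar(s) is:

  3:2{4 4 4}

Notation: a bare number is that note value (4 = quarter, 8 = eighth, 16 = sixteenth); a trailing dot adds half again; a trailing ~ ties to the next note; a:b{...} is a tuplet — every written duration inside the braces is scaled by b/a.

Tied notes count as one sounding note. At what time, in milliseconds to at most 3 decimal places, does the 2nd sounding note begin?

1. 0.0ms @ 0 + 204.082ms (2/3)
2. 204.082ms @ 2/3 + 204.082ms (2/3)
3. 408.163ms @ 4/3 + 204.082ms (2/3)

note 2 onset = 2/3b = 204.082ms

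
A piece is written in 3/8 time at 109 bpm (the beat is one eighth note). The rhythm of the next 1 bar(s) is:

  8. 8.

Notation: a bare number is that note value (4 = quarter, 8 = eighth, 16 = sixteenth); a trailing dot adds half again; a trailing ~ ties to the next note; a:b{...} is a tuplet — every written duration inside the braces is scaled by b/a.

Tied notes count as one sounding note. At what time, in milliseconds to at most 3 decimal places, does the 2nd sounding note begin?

note 2 onset = 3/2b = 825.688ms

1. 0.0ms @ 0 + 825.688ms (3/2)
2. 825.688ms @ 3/2 + 825.688ms (3/2)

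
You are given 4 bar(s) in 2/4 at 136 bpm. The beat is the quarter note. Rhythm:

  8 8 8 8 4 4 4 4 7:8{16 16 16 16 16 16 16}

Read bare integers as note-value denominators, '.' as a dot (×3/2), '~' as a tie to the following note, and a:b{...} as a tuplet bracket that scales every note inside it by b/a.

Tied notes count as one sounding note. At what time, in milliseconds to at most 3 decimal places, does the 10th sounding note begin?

note 10 onset = 44/7b = 2773.109ms

1. 0.0ms @ 0 + 220.588ms (1/2)
2. 220.588ms @ 1/2 + 220.588ms (1/2)
3. 441.176ms @ 1 + 220.588ms (1/2)
4. 661.765ms @ 3/2 + 220.588ms (1/2)
5. 882.353ms @ 2 + 441.176ms (1)
6. 1323.529ms @ 3 + 441.176ms (1)
7. 1764.706ms @ 4 + 441.176ms (1)
8. 2205.882ms @ 5 + 441.176ms (1)
9. 2647.059ms @ 6 + 126.05ms (2/7)
10. 2773.109ms @ 44/7 + 126.05ms (2/7)
11. 2899.16ms @ 46/7 + 126.05ms (2/7)
12. 3025.21ms @ 48/7 + 126.05ms (2/7)
13. 3151.261ms @ 50/7 + 126.05ms (2/7)
14. 3277.311ms @ 52/7 + 126.05ms (2/7)
15. 3403.361ms @ 54/7 + 126.05ms (2/7)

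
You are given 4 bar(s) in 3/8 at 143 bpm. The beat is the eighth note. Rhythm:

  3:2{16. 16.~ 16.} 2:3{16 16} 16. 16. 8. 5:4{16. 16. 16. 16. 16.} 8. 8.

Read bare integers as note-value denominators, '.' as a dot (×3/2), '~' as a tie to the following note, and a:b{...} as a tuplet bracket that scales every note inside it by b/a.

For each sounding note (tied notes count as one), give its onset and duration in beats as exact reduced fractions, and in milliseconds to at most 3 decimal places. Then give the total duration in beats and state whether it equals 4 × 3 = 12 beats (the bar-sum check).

1) 0.0ms=0b +209.79ms=1/2b
2) 209.79ms=1/2b +419.58ms=1b
3) 629.371ms=3/2b +314.685ms=3/4b
4) 944.056ms=9/4b +314.685ms=3/4b
5) 1258.741ms=3b +314.685ms=3/4b
6) 1573.427ms=15/4b +314.685ms=3/4b
7) 1888.112ms=9/2b +629.371ms=3/2b
8) 2517.483ms=6b +251.748ms=3/5b
9) 2769.231ms=33/5b +251.748ms=3/5b
10) 3020.979ms=36/5b +251.748ms=3/5b
11) 3272.727ms=39/5b +251.748ms=3/5b
12) 3524.476ms=42/5b +251.748ms=3/5b
13) 3776.224ms=9b +629.371ms=3/2b
14) 4405.594ms=21/2b +629.371ms=3/2b
Σ=12b of 12 (143bpm 3/8) — PASS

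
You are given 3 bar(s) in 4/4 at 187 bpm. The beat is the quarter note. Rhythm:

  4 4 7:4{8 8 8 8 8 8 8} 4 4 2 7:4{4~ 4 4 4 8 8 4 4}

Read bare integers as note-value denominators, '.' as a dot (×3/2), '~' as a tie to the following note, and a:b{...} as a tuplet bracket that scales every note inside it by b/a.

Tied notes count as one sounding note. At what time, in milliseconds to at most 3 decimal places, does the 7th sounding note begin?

note 7 onset = 22/7b = 1008.403ms

1. 0.0ms @ 0 + 320.856ms (1)
2. 320.856ms @ 1 + 320.856ms (1)
3. 641.711ms @ 2 + 91.673ms (2/7)
4. 733.384ms @ 16/7 + 91.673ms (2/7)
5. 825.057ms @ 18/7 + 91.673ms (2/7)
6. 916.73ms @ 20/7 + 91.673ms (2/7)
7. 1008.403ms @ 22/7 + 91.673ms (2/7)
8. 1100.076ms @ 24/7 + 91.673ms (2/7)
9. 1191.749ms @ 26/7 + 91.673ms (2/7)
10. 1283.422ms @ 4 + 320.856ms (1)
11. 1604.278ms @ 5 + 320.856ms (1)
12. 1925.134ms @ 6 + 641.711ms (2)
13. 2566.845ms @ 8 + 366.692ms (8/7)
14. 2933.537ms @ 64/7 + 183.346ms (4/7)
15. 3116.883ms @ 68/7 + 183.346ms (4/7)
16. 3300.229ms @ 72/7 + 91.673ms (2/7)
17. 3391.902ms @ 74/7 + 91.673ms (2/7)
18. 3483.575ms @ 76/7 + 183.346ms (4/7)
19. 3666.921ms @ 80/7 + 183.346ms (4/7)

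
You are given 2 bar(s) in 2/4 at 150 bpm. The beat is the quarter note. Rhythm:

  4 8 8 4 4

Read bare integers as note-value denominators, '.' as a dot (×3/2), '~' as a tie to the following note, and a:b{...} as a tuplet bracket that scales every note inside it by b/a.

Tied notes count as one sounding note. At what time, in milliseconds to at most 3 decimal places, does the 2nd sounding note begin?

1. 0.0ms @ 0 + 400.0ms (1)
2. 400.0ms @ 1 + 200.0ms (1/2)
3. 600.0ms @ 3/2 + 200.0ms (1/2)
4. 800.0ms @ 2 + 400.0ms (1)
5. 1200.0ms @ 3 + 400.0ms (1)

note 2 onset = 1b = 400.0ms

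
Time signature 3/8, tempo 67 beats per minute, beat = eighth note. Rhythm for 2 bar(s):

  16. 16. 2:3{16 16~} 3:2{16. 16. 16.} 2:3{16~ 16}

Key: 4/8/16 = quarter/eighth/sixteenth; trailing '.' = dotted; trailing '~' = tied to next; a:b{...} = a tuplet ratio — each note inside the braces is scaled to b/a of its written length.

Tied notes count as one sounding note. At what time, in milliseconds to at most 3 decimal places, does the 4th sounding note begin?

1. 0.0ms @ 0 + 671.642ms (3/4)
2. 671.642ms @ 3/4 + 671.642ms (3/4)
3. 1343.284ms @ 3/2 + 671.642ms (3/4)
4. 2014.925ms @ 9/4 + 1119.403ms (5/4)
5. 3134.328ms @ 7/2 + 447.761ms (1/2)
6. 3582.09ms @ 4 + 447.761ms (1/2)
7. 4029.851ms @ 9/2 + 1343.284ms (3/2)

note 4 onset = 9/4b = 2014.925ms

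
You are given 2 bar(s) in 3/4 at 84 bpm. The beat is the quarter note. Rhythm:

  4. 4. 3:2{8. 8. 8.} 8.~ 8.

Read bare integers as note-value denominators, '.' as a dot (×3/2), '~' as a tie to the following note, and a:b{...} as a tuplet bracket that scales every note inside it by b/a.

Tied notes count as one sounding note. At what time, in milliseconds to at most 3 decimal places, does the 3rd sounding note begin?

note 3 onset = 3b = 2142.857ms

1. 0.0ms @ 0 + 1071.429ms (3/2)
2. 1071.429ms @ 3/2 + 1071.429ms (3/2)
3. 2142.857ms @ 3 + 357.143ms (1/2)
4. 2500.0ms @ 7/2 + 357.143ms (1/2)
5. 2857.143ms @ 4 + 357.143ms (1/2)
6. 3214.286ms @ 9/2 + 1071.429ms (3/2)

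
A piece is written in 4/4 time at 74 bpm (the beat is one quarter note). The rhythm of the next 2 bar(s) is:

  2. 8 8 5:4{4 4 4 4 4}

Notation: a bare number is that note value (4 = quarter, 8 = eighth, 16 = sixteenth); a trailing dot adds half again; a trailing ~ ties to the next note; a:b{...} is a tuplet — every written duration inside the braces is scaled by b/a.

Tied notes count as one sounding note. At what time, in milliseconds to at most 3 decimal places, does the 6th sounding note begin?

1. 0.0ms @ 0 + 2432.432ms (3)
2. 2432.432ms @ 3 + 405.405ms (1/2)
3. 2837.838ms @ 7/2 + 405.405ms (1/2)
4. 3243.243ms @ 4 + 648.649ms (4/5)
5. 3891.892ms @ 24/5 + 648.649ms (4/5)
6. 4540.541ms @ 28/5 + 648.649ms (4/5)
7. 5189.189ms @ 32/5 + 648.649ms (4/5)
8. 5837.838ms @ 36/5 + 648.649ms (4/5)

note 6 onset = 28/5b = 4540.541ms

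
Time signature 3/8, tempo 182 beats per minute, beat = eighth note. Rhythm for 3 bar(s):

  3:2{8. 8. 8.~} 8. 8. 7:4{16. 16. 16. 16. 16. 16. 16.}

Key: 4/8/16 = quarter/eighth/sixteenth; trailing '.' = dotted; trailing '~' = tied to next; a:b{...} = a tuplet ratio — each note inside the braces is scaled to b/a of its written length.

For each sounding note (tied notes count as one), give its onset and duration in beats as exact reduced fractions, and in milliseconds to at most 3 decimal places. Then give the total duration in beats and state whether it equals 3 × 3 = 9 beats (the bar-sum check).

1) 0.0ms=0b +329.67ms=1b
2) 329.67ms=1b +329.67ms=1b
3) 659.341ms=2b +824.176ms=5/2b
4) 1483.516ms=9/2b +494.505ms=3/2b
5) 1978.022ms=6b +141.287ms=3/7b
6) 2119.309ms=45/7b +141.287ms=3/7b
7) 2260.597ms=48/7b +141.287ms=3/7b
8) 2401.884ms=51/7b +141.287ms=3/7b
9) 2543.171ms=54/7b +141.287ms=3/7b
10) 2684.458ms=57/7b +141.287ms=3/7b
11) 2825.746ms=60/7b +141.287ms=3/7b
Σ=9b of 9 (182bpm 3/8) — PASS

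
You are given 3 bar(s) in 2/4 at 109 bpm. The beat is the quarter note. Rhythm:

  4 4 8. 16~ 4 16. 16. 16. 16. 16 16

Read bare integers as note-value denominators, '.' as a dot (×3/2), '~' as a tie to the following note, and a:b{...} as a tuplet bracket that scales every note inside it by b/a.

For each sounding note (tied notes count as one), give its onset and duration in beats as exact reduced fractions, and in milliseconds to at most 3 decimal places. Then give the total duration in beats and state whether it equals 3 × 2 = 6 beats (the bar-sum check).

1) 0.0ms=0b +550.459ms=1b
2) 550.459ms=1b +550.459ms=1b
3) 1100.917ms=2b +412.844ms=3/4b
4) 1513.761ms=11/4b +688.073ms=5/4b
5) 2201.835ms=4b +206.422ms=3/8b
6) 2408.257ms=35/8b +206.422ms=3/8b
7) 2614.679ms=19/4b +206.422ms=3/8b
8) 2821.101ms=41/8b +206.422ms=3/8b
9) 3027.523ms=11/2b +137.615ms=1/4b
10) 3165.138ms=23/4b +137.615ms=1/4b
Σ=6b of 6 (109bpm 2/4) — PASS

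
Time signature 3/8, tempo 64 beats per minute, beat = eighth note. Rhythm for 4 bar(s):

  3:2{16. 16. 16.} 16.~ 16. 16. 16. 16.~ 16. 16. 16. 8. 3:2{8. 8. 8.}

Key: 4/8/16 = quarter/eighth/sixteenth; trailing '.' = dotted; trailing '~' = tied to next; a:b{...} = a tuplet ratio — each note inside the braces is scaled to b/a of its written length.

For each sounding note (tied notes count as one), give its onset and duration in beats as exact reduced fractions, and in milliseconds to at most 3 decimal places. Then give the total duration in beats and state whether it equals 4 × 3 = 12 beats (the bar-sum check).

1) 0.0ms=0b +468.75ms=1/2b
2) 468.75ms=1/2b +468.75ms=1/2b
3) 937.5ms=1b +468.75ms=1/2b
4) 1406.25ms=3/2b +1406.25ms=3/2b
5) 2812.5ms=3b +703.125ms=3/4b
6) 3515.625ms=15/4b +703.125ms=3/4b
7) 4218.75ms=9/2b +1406.25ms=3/2b
8) 5625.0ms=6b +703.125ms=3/4b
9) 6328.125ms=27/4b +703.125ms=3/4b
10) 7031.25ms=15/2b +1406.25ms=3/2b
11) 8437.5ms=9b +937.5ms=1b
12) 9375.0ms=10b +937.5ms=1b
13) 10312.5ms=11b +937.5ms=1b
Σ=12b of 12 (64bpm 3/8) — PASS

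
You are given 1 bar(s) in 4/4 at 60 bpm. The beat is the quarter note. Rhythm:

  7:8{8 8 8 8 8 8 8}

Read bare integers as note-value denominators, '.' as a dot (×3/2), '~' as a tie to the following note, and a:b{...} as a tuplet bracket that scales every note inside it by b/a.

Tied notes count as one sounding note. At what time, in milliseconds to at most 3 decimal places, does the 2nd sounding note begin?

1. 0.0ms @ 0 + 571.429ms (4/7)
2. 571.429ms @ 4/7 + 571.429ms (4/7)
3. 1142.857ms @ 8/7 + 571.429ms (4/7)
4. 1714.286ms @ 12/7 + 571.429ms (4/7)
5. 2285.714ms @ 16/7 + 571.429ms (4/7)
6. 2857.143ms @ 20/7 + 571.429ms (4/7)
7. 3428.571ms @ 24/7 + 571.429ms (4/7)

note 2 onset = 4/7b = 571.429ms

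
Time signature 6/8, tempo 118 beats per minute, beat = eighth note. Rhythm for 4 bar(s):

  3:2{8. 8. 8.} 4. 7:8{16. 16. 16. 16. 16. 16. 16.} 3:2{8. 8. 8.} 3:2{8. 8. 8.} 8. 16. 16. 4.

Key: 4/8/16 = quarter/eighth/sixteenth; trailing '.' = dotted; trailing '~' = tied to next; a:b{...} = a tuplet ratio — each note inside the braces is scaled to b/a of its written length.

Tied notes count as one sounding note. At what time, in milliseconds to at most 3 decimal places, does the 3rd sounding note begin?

1. 0.0ms @ 0 + 508.475ms (1)
2. 508.475ms @ 1 + 508.475ms (1)
3. 1016.949ms @ 2 + 508.475ms (1)
4. 1525.424ms @ 3 + 1525.424ms (3)
5. 3050.847ms @ 6 + 435.835ms (6/7)
6. 3486.683ms @ 48/7 + 435.835ms (6/7)
7. 3922.518ms @ 54/7 + 435.835ms (6/7)
8. 4358.354ms @ 60/7 + 435.835ms (6/7)
9. 4794.189ms @ 66/7 + 435.835ms (6/7)
10. 5230.024ms @ 72/7 + 435.835ms (6/7)
11. 5665.86ms @ 78/7 + 435.835ms (6/7)
12. 6101.695ms @ 12 + 508.475ms (1)
13. 6610.169ms @ 13 + 508.475ms (1)
14. 7118.644ms @ 14 + 508.475ms (1)
15. 7627.119ms @ 15 + 508.475ms (1)
16. 8135.593ms @ 16 + 508.475ms (1)
17. 8644.068ms @ 17 + 508.475ms (1)
18. 9152.542ms @ 18 + 762.712ms (3/2)
19. 9915.254ms @ 39/2 + 381.356ms (3/4)
20. 10296.61ms @ 81/4 + 381.356ms (3/4)
21. 10677.966ms @ 21 + 1525.424ms (3)

note 3 onset = 2b = 1016.949ms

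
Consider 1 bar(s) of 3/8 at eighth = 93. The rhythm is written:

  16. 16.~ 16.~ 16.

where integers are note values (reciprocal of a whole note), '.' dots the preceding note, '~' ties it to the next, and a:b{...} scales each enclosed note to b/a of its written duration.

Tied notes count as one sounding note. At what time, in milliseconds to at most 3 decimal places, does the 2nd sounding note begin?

1. 0.0ms @ 0 + 483.871ms (3/4)
2. 483.871ms @ 3/4 + 1451.613ms (9/4)

note 2 onset = 3/4b = 483.871ms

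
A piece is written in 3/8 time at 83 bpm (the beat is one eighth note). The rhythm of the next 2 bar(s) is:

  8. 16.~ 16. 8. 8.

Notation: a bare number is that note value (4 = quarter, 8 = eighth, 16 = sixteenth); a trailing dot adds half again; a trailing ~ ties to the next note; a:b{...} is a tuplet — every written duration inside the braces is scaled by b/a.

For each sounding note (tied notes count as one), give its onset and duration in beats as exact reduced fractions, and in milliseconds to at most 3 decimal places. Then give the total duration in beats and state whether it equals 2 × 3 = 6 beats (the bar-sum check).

1) 0.0ms=0b +1084.337ms=3/2b
2) 1084.337ms=3/2b +1084.337ms=3/2b
3) 2168.675ms=3b +1084.337ms=3/2b
4) 3253.012ms=9/2b +1084.337ms=3/2b
Σ=6b of 6 (83bpm 3/8) — PASS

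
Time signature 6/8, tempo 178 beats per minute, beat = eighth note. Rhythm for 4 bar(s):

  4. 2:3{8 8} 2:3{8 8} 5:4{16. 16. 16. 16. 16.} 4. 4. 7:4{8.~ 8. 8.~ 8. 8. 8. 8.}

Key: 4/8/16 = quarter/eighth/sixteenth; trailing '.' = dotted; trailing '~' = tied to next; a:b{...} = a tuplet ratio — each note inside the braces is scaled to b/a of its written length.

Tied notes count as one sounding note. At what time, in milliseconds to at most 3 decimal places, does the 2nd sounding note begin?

1. 0.0ms @ 0 + 1011.236ms (3)
2. 1011.236ms @ 3 + 505.618ms (3/2)
3. 1516.854ms @ 9/2 + 505.618ms (3/2)
4. 2022.472ms @ 6 + 505.618ms (3/2)
5. 2528.09ms @ 15/2 + 505.618ms (3/2)
6. 3033.708ms @ 9 + 202.247ms (3/5)
7. 3235.955ms @ 48/5 + 202.247ms (3/5)
8. 3438.202ms @ 51/5 + 202.247ms (3/5)
9. 3640.449ms @ 54/5 + 202.247ms (3/5)
10. 3842.697ms @ 57/5 + 202.247ms (3/5)
11. 4044.944ms @ 12 + 1011.236ms (3)
12. 5056.18ms @ 15 + 1011.236ms (3)
13. 6067.416ms @ 18 + 577.849ms (12/7)
14. 6645.265ms @ 138/7 + 577.849ms (12/7)
15. 7223.114ms @ 150/7 + 288.925ms (6/7)
16. 7512.039ms @ 156/7 + 288.925ms (6/7)
17. 7800.963ms @ 162/7 + 288.925ms (6/7)

note 2 onset = 3b = 1011.236ms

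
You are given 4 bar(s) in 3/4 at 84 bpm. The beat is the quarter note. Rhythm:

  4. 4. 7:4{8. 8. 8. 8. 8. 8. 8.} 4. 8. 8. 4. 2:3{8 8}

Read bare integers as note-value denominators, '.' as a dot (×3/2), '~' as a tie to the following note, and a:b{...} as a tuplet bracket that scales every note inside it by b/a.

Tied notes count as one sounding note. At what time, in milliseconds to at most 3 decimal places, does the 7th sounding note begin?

1. 0.0ms @ 0 + 1071.429ms (3/2)
2. 1071.429ms @ 3/2 + 1071.429ms (3/2)
3. 2142.857ms @ 3 + 306.122ms (3/7)
4. 2448.98ms @ 24/7 + 306.122ms (3/7)
5. 2755.102ms @ 27/7 + 306.122ms (3/7)
6. 3061.224ms @ 30/7 + 306.122ms (3/7)
7. 3367.347ms @ 33/7 + 306.122ms (3/7)
8. 3673.469ms @ 36/7 + 306.122ms (3/7)
9. 3979.592ms @ 39/7 + 306.122ms (3/7)
10. 4285.714ms @ 6 + 1071.429ms (3/2)
11. 5357.143ms @ 15/2 + 535.714ms (3/4)
12. 5892.857ms @ 33/4 + 535.714ms (3/4)
13. 6428.571ms @ 9 + 1071.429ms (3/2)
14. 7500.0ms @ 21/2 + 535.714ms (3/4)
15. 8035.714ms @ 45/4 + 535.714ms (3/4)

note 7 onset = 33/7b = 3367.347ms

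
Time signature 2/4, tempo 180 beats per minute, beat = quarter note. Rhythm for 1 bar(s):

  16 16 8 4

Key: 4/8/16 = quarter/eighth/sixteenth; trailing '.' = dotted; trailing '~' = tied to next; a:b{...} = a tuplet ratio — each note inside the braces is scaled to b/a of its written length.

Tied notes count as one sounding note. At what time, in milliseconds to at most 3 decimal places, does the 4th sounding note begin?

note 4 onset = 1b = 333.333ms

1. 0.0ms @ 0 + 83.333ms (1/4)
2. 83.333ms @ 1/4 + 83.333ms (1/4)
3. 166.667ms @ 1/2 + 166.667ms (1/2)
4. 333.333ms @ 1 + 333.333ms (1)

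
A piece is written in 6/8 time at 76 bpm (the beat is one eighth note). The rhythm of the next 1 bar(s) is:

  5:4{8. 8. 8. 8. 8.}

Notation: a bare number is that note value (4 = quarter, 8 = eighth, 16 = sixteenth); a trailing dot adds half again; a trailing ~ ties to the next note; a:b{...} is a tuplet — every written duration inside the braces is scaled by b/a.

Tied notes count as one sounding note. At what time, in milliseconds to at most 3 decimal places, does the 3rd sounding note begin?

note 3 onset = 12/5b = 1894.737ms

1. 0.0ms @ 0 + 947.368ms (6/5)
2. 947.368ms @ 6/5 + 947.368ms (6/5)
3. 1894.737ms @ 12/5 + 947.368ms (6/5)
4. 2842.105ms @ 18/5 + 947.368ms (6/5)
5. 3789.474ms @ 24/5 + 947.368ms (6/5)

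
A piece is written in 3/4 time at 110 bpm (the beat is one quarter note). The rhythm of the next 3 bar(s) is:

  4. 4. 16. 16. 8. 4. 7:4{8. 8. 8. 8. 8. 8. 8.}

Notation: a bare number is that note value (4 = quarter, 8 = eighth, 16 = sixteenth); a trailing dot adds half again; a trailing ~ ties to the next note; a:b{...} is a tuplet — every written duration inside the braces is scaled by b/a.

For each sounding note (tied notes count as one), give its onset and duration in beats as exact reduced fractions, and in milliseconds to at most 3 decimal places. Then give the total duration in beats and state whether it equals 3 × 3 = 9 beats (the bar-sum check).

1) 0.0ms=0b +818.182ms=3/2b
2) 818.182ms=3/2b +818.182ms=3/2b
3) 1636.364ms=3b +204.545ms=3/8b
4) 1840.909ms=27/8b +204.545ms=3/8b
5) 2045.455ms=15/4b +409.091ms=3/4b
6) 2454.545ms=9/2b +818.182ms=3/2b
7) 3272.727ms=6b +233.766ms=3/7b
8) 3506.494ms=45/7b +233.766ms=3/7b
9) 3740.26ms=48/7b +233.766ms=3/7b
10) 3974.026ms=51/7b +233.766ms=3/7b
11) 4207.792ms=54/7b +233.766ms=3/7b
12) 4441.558ms=57/7b +233.766ms=3/7b
13) 4675.325ms=60/7b +233.766ms=3/7b
Σ=9b of 9 (110bpm 3/4) — PASS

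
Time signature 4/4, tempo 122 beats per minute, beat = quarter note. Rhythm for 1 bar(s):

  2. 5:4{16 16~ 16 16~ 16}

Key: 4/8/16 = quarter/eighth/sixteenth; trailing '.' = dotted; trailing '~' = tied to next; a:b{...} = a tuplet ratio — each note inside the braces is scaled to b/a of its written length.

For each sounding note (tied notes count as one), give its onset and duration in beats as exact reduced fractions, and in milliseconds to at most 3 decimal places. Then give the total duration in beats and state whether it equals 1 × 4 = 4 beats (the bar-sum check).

1) 0.0ms=0b +1475.41ms=3b
2) 1475.41ms=3b +98.361ms=1/5b
3) 1573.77ms=16/5b +196.721ms=2/5b
4) 1770.492ms=18/5b +196.721ms=2/5b
Σ=4b of 4 (122bpm 4/4) — PASS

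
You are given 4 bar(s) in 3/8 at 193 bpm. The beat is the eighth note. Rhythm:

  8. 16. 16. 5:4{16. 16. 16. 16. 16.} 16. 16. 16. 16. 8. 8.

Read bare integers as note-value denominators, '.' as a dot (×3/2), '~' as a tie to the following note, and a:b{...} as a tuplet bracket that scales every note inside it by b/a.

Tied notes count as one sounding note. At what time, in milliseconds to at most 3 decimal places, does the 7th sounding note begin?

1. 0.0ms @ 0 + 466.321ms (3/2)
2. 466.321ms @ 3/2 + 233.161ms (3/4)
3. 699.482ms @ 9/4 + 233.161ms (3/4)
4. 932.642ms @ 3 + 186.528ms (3/5)
5. 1119.171ms @ 18/5 + 186.528ms (3/5)
6. 1305.699ms @ 21/5 + 186.528ms (3/5)
7. 1492.228ms @ 24/5 + 186.528ms (3/5)
8. 1678.756ms @ 27/5 + 186.528ms (3/5)
9. 1865.285ms @ 6 + 233.161ms (3/4)
10. 2098.446ms @ 27/4 + 233.161ms (3/4)
11. 2331.606ms @ 15/2 + 233.161ms (3/4)
12. 2564.767ms @ 33/4 + 233.161ms (3/4)
13. 2797.927ms @ 9 + 466.321ms (3/2)
14. 3264.249ms @ 21/2 + 466.321ms (3/2)

note 7 onset = 24/5b = 1492.228ms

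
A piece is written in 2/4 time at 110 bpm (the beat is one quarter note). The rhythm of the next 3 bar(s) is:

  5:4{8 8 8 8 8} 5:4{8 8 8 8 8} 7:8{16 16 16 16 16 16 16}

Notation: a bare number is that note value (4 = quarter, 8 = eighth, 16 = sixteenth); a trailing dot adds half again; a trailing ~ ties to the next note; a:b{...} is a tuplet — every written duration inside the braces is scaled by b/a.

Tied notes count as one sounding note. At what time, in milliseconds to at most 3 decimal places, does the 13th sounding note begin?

1. 0.0ms @ 0 + 218.182ms (2/5)
2. 218.182ms @ 2/5 + 218.182ms (2/5)
3. 436.364ms @ 4/5 + 218.182ms (2/5)
4. 654.545ms @ 6/5 + 218.182ms (2/5)
5. 872.727ms @ 8/5 + 218.182ms (2/5)
6. 1090.909ms @ 2 + 218.182ms (2/5)
7. 1309.091ms @ 12/5 + 218.182ms (2/5)
8. 1527.273ms @ 14/5 + 218.182ms (2/5)
9. 1745.455ms @ 16/5 + 218.182ms (2/5)
10. 1963.636ms @ 18/5 + 218.182ms (2/5)
11. 2181.818ms @ 4 + 155.844ms (2/7)
12. 2337.662ms @ 30/7 + 155.844ms (2/7)
13. 2493.506ms @ 32/7 + 155.844ms (2/7)
14. 2649.351ms @ 34/7 + 155.844ms (2/7)
15. 2805.195ms @ 36/7 + 155.844ms (2/7)
16. 2961.039ms @ 38/7 + 155.844ms (2/7)
17. 3116.883ms @ 40/7 + 155.844ms (2/7)

note 13 onset = 32/7b = 2493.506ms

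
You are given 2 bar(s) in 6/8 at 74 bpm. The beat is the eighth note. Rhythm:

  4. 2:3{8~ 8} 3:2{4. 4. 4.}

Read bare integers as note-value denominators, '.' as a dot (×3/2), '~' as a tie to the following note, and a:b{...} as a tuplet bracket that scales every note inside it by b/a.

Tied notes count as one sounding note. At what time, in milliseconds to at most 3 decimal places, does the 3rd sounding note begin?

note 3 onset = 6b = 4864.865ms

1. 0.0ms @ 0 + 2432.432ms (3)
2. 2432.432ms @ 3 + 2432.432ms (3)
3. 4864.865ms @ 6 + 1621.622ms (2)
4. 6486.486ms @ 8 + 1621.622ms (2)
5. 8108.108ms @ 10 + 1621.622ms (2)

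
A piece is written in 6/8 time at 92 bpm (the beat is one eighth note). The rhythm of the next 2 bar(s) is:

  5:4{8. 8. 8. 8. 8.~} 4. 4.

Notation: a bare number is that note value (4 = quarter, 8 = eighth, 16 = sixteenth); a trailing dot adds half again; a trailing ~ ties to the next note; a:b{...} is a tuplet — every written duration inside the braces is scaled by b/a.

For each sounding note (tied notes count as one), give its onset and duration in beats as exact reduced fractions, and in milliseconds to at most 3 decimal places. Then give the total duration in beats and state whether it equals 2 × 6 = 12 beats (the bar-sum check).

1) 0.0ms=0b +782.609ms=6/5b
2) 782.609ms=6/5b +782.609ms=6/5b
3) 1565.217ms=12/5b +782.609ms=6/5b
4) 2347.826ms=18/5b +782.609ms=6/5b
5) 3130.435ms=24/5b +2739.13ms=21/5b
6) 5869.565ms=9b +1956.522ms=3b
Σ=12b of 12 (92bpm 6/8) — PASS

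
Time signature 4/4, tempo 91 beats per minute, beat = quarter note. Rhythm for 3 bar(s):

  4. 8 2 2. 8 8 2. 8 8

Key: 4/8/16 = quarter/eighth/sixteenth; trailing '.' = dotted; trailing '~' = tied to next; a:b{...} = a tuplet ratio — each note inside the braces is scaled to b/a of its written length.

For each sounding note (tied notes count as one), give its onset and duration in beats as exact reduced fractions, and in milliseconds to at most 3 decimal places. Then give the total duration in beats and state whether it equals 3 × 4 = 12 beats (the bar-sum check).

1) 0.0ms=0b +989.011ms=3/2b
2) 989.011ms=3/2b +329.67ms=1/2b
3) 1318.681ms=2b +1318.681ms=2b
4) 2637.363ms=4b +1978.022ms=3b
5) 4615.385ms=7b +329.67ms=1/2b
6) 4945.055ms=15/2b +329.67ms=1/2b
7) 5274.725ms=8b +1978.022ms=3b
8) 7252.747ms=11b +329.67ms=1/2b
9) 7582.418ms=23/2b +329.67ms=1/2b
Σ=12b of 12 (91bpm 4/4) — PASS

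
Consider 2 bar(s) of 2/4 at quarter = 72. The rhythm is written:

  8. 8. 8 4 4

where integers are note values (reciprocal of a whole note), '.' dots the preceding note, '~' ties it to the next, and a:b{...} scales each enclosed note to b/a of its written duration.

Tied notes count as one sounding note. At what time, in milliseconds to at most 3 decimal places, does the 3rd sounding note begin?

1. 0.0ms @ 0 + 625.0ms (3/4)
2. 625.0ms @ 3/4 + 625.0ms (3/4)
3. 1250.0ms @ 3/2 + 416.667ms (1/2)
4. 1666.667ms @ 2 + 833.333ms (1)
5. 2500.0ms @ 3 + 833.333ms (1)

note 3 onset = 3/2b = 1250.0ms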